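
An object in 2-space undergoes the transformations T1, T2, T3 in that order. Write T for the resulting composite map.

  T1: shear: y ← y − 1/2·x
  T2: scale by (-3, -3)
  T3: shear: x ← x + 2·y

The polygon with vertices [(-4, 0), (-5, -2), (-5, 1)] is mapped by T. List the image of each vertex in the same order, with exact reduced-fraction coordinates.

image vertices: (0, -6), (12, -3/2), (-6, -21/2)

T1 shear: y ← y − 1/2·x: (-4, 0) → (-4, 2); (-5, -2) → (-5, 1/2); (-5, 1) → (-5, 7/2)
T2 scale by (-3, -3): (-4, 2) → (12, -6); (-5, 1/2) → (15, -3/2); (-5, 7/2) → (15, -21/2)
T3 shear: x ← x + 2·y: (12, -6) → (0, -6); (15, -3/2) → (12, -3/2); (15, -21/2) → (-6, -21/2)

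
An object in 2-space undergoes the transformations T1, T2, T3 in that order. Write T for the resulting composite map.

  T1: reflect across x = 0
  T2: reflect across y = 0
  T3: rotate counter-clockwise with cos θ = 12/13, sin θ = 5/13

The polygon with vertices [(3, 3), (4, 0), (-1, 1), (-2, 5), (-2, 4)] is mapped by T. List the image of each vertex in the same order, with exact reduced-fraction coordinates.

T1 reflect across x = 0: (3, 3) → (-3, 3); (4, 0) → (-4, 0); (-1, 1) → (1, 1); (-2, 5) → (2, 5); (-2, 4) → (2, 4)
T2 reflect across y = 0: (-3, 3) → (-3, -3); (-4, 0) → (-4, 0); (1, 1) → (1, -1); (2, 5) → (2, -5); (2, 4) → (2, -4)
T3 rotate counter-clockwise with cos θ = 12/13, sin θ = 5/13: (-3, -3) → (-21/13, -51/13); (-4, 0) → (-48/13, -20/13); (1, -1) → (17/13, -7/13); (2, -5) → (49/13, -50/13); (2, -4) → (44/13, -38/13)

image vertices: (-21/13, -51/13), (-48/13, -20/13), (17/13, -7/13), (49/13, -50/13), (44/13, -38/13)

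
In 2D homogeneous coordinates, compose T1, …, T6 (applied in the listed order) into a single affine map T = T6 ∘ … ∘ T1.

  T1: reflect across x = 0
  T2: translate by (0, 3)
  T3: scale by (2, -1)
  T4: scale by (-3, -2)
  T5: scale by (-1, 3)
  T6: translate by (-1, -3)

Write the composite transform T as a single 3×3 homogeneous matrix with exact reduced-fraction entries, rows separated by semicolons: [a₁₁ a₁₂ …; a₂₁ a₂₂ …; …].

T = [-6 0 -1; 0 6 15; 0 0 1]

T1 = [-1 0 0; 0 1 0; 0 0 1]
T2·T1 = [-1 0 0; 0 1 3; 0 0 1]
T3·…·T1 = [-2 0 0; 0 -1 -3; 0 0 1]
T4·…·T1 = [6 0 0; 0 2 6; 0 0 1]
T5·…·T1 = [-6 0 0; 0 6 18; 0 0 1]
T6·…·T1 = [-6 0 -1; 0 6 15; 0 0 1]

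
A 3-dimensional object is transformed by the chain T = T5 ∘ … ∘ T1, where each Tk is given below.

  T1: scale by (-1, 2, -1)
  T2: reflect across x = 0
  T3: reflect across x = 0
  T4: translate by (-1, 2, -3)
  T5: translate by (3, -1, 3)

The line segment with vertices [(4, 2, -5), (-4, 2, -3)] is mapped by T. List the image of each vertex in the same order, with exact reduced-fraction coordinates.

image vertices: (-2, 5, 5), (6, 5, 3)

T1 scale by (-1, 2, -1): (4, 2, -5) → (-4, 4, 5); (-4, 2, -3) → (4, 4, 3)
T2 reflect across x = 0: (-4, 4, 5) → (4, 4, 5); (4, 4, 3) → (-4, 4, 3)
T3 reflect across x = 0: (4, 4, 5) → (-4, 4, 5); (-4, 4, 3) → (4, 4, 3)
T4 translate by (-1, 2, -3): (-4, 4, 5) → (-5, 6, 2); (4, 4, 3) → (3, 6, 0)
T5 translate by (3, -1, 3): (-5, 6, 2) → (-2, 5, 5); (3, 6, 0) → (6, 5, 3)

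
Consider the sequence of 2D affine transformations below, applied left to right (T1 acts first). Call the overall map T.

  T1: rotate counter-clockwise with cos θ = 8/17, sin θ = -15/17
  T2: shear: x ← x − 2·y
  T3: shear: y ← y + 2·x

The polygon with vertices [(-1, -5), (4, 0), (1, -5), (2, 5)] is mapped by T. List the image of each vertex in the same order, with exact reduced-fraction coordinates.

image vertices: (-33/17, -91/17), (152/17, 244/17), (43/17, 31/17), (71/17, 152/17)

T1 rotate counter-clockwise with cos θ = 8/17, sin θ = -15/17: (-1, -5) → (-83/17, -25/17); (4, 0) → (32/17, -60/17); (1, -5) → (-67/17, -55/17); (2, 5) → (91/17, 10/17)
T2 shear: x ← x − 2·y: (-83/17, -25/17) → (-33/17, -25/17); (32/17, -60/17) → (152/17, -60/17); (-67/17, -55/17) → (43/17, -55/17); (91/17, 10/17) → (71/17, 10/17)
T3 shear: y ← y + 2·x: (-33/17, -25/17) → (-33/17, -91/17); (152/17, -60/17) → (152/17, 244/17); (43/17, -55/17) → (43/17, 31/17); (71/17, 10/17) → (71/17, 152/17)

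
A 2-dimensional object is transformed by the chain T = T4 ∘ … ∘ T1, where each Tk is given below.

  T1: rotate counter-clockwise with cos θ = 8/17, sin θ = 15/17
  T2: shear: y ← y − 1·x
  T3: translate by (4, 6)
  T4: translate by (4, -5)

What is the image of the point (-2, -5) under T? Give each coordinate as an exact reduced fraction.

T(p) = (195/17, -112/17)

T1 rotate counter-clockwise with cos θ = 8/17, sin θ = 15/17: (-2, -5) → (59/17, -70/17)
T2 shear: y ← y − 1·x: (59/17, -70/17) → (59/17, -129/17)
T3 translate by (4, 6): (59/17, -129/17) → (127/17, -27/17)
T4 translate by (4, -5): (127/17, -27/17) → (195/17, -112/17)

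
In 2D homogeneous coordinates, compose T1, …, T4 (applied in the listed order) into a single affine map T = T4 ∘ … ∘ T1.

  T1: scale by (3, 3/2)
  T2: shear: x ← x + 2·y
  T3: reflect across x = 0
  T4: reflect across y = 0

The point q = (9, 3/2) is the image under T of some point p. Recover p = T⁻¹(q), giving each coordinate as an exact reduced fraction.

p = (-2, -1)

T1 = [3 0 0; 0 3/2 0; 0 0 1]
T2·T1 = [3 3 0; 0 3/2 0; 0 0 1]
T3·…·T1 = [-3 -3 0; 0 3/2 0; 0 0 1]
T4·…·T1 = [-3 -3 0; 0 -3/2 0; 0 0 1]
det M = 9/2; M⁻¹ = [-1/3 2/3 0; 0 -2/3 0; 0 0 1]
M⁻¹ · (9, 3/2)ᵀ = (-2, -1)ᵀ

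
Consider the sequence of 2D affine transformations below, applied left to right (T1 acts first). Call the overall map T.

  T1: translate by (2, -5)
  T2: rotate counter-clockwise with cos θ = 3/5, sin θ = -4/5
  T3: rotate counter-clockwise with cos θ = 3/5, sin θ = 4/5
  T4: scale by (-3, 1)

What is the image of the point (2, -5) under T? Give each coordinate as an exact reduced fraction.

T(p) = (-12, -10)

T1 translate by (2, -5): (2, -5) → (4, -10)
T2 rotate counter-clockwise with cos θ = 3/5, sin θ = -4/5: (4, -10) → (-28/5, -46/5)
T3 rotate counter-clockwise with cos θ = 3/5, sin θ = 4/5: (-28/5, -46/5) → (4, -10)
T4 scale by (-3, 1): (4, -10) → (-12, -10)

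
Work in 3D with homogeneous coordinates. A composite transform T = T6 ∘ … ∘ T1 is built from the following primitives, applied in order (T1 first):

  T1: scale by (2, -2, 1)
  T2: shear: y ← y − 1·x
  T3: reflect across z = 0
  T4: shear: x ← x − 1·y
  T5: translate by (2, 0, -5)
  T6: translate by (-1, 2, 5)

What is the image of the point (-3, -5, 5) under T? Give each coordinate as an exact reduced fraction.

T(p) = (-21, 18, -5)

T1 scale by (2, -2, 1): (-3, -5, 5) → (-6, 10, 5)
T2 shear: y ← y − 1·x: (-6, 10, 5) → (-6, 16, 5)
T3 reflect across z = 0: (-6, 16, 5) → (-6, 16, -5)
T4 shear: x ← x − 1·y: (-6, 16, -5) → (-22, 16, -5)
T5 translate by (2, 0, -5): (-22, 16, -5) → (-20, 16, -10)
T6 translate by (-1, 2, 5): (-20, 16, -10) → (-21, 18, -5)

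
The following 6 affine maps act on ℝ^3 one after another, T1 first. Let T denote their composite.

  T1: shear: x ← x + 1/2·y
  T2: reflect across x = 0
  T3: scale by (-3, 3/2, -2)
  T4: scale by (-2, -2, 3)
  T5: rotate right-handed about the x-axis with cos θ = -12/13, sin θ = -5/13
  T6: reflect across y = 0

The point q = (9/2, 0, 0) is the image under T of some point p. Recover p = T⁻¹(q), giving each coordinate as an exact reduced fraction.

p = (-3/4, 0, 0)

T1 = [1 1/2 0 0; 0 1 0 0; 0 0 1 0; 0 0 0 1]
T2·T1 = [-1 -1/2 0 0; 0 1 0 0; 0 0 1 0; 0 0 0 1]
T3·…·T1 = [3 3/2 0 0; 0 3/2 0 0; 0 0 -2 0; 0 0 0 1]
T4·…·T1 = [-6 -3 0 0; 0 -3 0 0; 0 0 -6 0; 0 0 0 1]
T5·…·T1 = [-6 -3 0 0; 0 36/13 -30/13 0; 0 15/13 72/13 0; 0 0 0 1]
T6·…·T1 = [-6 -3 0 0; 0 -36/13 30/13 0; 0 15/13 72/13 0; 0 0 0 1]
det M = 108; M⁻¹ = [-1/6 2/13 -5/78 0; 0 -4/13 5/39 0; 0 5/78 2/13 0; 0 0 0 1]
M⁻¹ · (9/2, 0, 0)ᵀ = (-3/4, 0, 0)ᵀ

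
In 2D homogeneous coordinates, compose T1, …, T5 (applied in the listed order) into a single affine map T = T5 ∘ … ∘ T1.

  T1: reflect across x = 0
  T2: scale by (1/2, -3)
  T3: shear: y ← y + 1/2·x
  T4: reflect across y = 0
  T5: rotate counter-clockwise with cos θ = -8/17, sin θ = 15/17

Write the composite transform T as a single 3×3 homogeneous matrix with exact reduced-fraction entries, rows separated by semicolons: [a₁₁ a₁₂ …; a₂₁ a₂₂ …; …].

T1 = [-1 0 0; 0 1 0; 0 0 1]
T2·T1 = [-1/2 0 0; 0 -3 0; 0 0 1]
T3·…·T1 = [-1/2 0 0; -1/4 -3 0; 0 0 1]
T4·…·T1 = [-1/2 0 0; 1/4 3 0; 0 0 1]
T5·…·T1 = [1/68 -45/17 0; -19/34 -24/17 0; 0 0 1]

T = [1/68 -45/17 0; -19/34 -24/17 0; 0 0 1]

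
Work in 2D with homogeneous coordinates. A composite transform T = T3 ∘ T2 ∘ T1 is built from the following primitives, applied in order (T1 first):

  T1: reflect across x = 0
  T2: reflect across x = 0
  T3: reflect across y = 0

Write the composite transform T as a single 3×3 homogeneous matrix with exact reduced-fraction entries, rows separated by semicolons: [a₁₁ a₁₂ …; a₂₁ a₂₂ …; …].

T = [1 0 0; 0 -1 0; 0 0 1]

T1 = [-1 0 0; 0 1 0; 0 0 1]
T2·T1 = [1 0 0; 0 1 0; 0 0 1]
T3·…·T1 = [1 0 0; 0 -1 0; 0 0 1]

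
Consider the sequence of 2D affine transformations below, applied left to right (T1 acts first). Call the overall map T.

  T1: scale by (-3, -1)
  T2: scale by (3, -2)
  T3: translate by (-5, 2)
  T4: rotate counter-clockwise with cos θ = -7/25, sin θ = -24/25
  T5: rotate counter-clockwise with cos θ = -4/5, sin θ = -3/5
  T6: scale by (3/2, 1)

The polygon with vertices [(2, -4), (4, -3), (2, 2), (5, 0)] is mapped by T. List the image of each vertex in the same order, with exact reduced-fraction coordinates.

T1 scale by (-3, -1): (2, -4) → (-6, 4); (4, -3) → (-12, 3); (2, 2) → (-6, -2); (5, 0) → (-15, 0)
T2 scale by (3, -2): (-6, 4) → (-18, -8); (-12, 3) → (-36, -6); (-6, -2) → (-18, 4); (-15, 0) → (-45, 0)
T3 translate by (-5, 2): (-18, -8) → (-23, -6); (-36, -6) → (-41, -4); (-18, 4) → (-23, 6); (-45, 0) → (-50, 2)
T4 rotate counter-clockwise with cos θ = -7/25, sin θ = -24/25: (-23, -6) → (17/25, 594/25); (-41, -4) → (191/25, 1012/25); (-23, 6) → (61/5, 102/5); (-50, 2) → (398/25, 1186/25)
T5 rotate counter-clockwise with cos θ = -4/5, sin θ = -3/5: (17/25, 594/25) → (1714/125, -2427/125); (191/25, 1012/25) → (2272/125, -4621/125); (61/5, 102/5) → (62/25, -591/25); (398/25, 1186/25) → (1966/125, -5938/125)
T6 scale by (3/2, 1): (1714/125, -2427/125) → (2571/125, -2427/125); (2272/125, -4621/125) → (3408/125, -4621/125); (62/25, -591/25) → (93/25, -591/25); (1966/125, -5938/125) → (2949/125, -5938/125)

image vertices: (2571/125, -2427/125), (3408/125, -4621/125), (93/25, -591/25), (2949/125, -5938/125)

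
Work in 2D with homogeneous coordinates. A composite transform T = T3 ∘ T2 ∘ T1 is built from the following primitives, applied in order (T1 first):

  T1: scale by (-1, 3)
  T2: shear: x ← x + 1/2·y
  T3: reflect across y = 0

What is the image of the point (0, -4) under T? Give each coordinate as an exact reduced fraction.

T(p) = (-6, 12)

T1 scale by (-1, 3): (0, -4) → (0, -12)
T2 shear: x ← x + 1/2·y: (0, -12) → (-6, -12)
T3 reflect across y = 0: (-6, -12) → (-6, 12)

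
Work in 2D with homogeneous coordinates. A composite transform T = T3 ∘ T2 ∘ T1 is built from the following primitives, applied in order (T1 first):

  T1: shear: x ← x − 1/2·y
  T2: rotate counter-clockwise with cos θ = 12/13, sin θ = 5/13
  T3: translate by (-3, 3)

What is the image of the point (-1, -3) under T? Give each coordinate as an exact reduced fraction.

T(p) = (-18/13, 11/26)

T1 shear: x ← x − 1/2·y: (-1, -3) → (1/2, -3)
T2 rotate counter-clockwise with cos θ = 12/13, sin θ = 5/13: (1/2, -3) → (21/13, -67/26)
T3 translate by (-3, 3): (21/13, -67/26) → (-18/13, 11/26)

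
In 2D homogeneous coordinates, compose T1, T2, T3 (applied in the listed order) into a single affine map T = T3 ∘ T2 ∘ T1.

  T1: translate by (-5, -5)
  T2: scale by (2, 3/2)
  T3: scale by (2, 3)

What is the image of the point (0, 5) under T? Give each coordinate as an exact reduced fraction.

T(p) = (-20, 0)

T1 translate by (-5, -5): (0, 5) → (-5, 0)
T2 scale by (2, 3/2): (-5, 0) → (-10, 0)
T3 scale by (2, 3): (-10, 0) → (-20, 0)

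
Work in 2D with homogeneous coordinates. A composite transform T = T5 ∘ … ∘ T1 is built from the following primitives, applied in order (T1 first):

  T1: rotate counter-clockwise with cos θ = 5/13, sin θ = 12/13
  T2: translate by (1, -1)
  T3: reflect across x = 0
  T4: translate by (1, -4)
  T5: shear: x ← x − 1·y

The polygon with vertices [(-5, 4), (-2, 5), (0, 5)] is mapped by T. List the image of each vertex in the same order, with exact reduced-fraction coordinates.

image vertices: (178/13, -105/13), (134/13, -64/13), (100/13, -40/13)

T1 rotate counter-clockwise with cos θ = 5/13, sin θ = 12/13: (-5, 4) → (-73/13, -40/13); (-2, 5) → (-70/13, 1/13); (0, 5) → (-60/13, 25/13)
T2 translate by (1, -1): (-73/13, -40/13) → (-60/13, -53/13); (-70/13, 1/13) → (-57/13, -12/13); (-60/13, 25/13) → (-47/13, 12/13)
T3 reflect across x = 0: (-60/13, -53/13) → (60/13, -53/13); (-57/13, -12/13) → (57/13, -12/13); (-47/13, 12/13) → (47/13, 12/13)
T4 translate by (1, -4): (60/13, -53/13) → (73/13, -105/13); (57/13, -12/13) → (70/13, -64/13); (47/13, 12/13) → (60/13, -40/13)
T5 shear: x ← x − 1·y: (73/13, -105/13) → (178/13, -105/13); (70/13, -64/13) → (134/13, -64/13); (60/13, -40/13) → (100/13, -40/13)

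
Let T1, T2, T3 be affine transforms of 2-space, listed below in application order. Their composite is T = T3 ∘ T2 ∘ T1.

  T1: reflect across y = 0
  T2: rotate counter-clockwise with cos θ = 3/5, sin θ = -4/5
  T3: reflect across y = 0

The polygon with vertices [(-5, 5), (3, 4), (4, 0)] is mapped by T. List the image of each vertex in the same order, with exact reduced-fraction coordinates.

T1 reflect across y = 0: (-5, 5) → (-5, -5); (3, 4) → (3, -4); (4, 0) → (4, 0)
T2 rotate counter-clockwise with cos θ = 3/5, sin θ = -4/5: (-5, -5) → (-7, 1); (3, -4) → (-7/5, -24/5); (4, 0) → (12/5, -16/5)
T3 reflect across y = 0: (-7, 1) → (-7, -1); (-7/5, -24/5) → (-7/5, 24/5); (12/5, -16/5) → (12/5, 16/5)

image vertices: (-7, -1), (-7/5, 24/5), (12/5, 16/5)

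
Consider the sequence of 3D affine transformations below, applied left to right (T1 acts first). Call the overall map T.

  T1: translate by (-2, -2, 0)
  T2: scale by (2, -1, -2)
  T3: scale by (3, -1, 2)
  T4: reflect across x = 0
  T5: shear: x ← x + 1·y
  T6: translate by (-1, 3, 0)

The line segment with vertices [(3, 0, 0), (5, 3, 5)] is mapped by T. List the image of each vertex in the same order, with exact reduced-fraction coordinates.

T1 translate by (-2, -2, 0): (3, 0, 0) → (1, -2, 0); (5, 3, 5) → (3, 1, 5)
T2 scale by (2, -1, -2): (1, -2, 0) → (2, 2, 0); (3, 1, 5) → (6, -1, -10)
T3 scale by (3, -1, 2): (2, 2, 0) → (6, -2, 0); (6, -1, -10) → (18, 1, -20)
T4 reflect across x = 0: (6, -2, 0) → (-6, -2, 0); (18, 1, -20) → (-18, 1, -20)
T5 shear: x ← x + 1·y: (-6, -2, 0) → (-8, -2, 0); (-18, 1, -20) → (-17, 1, -20)
T6 translate by (-1, 3, 0): (-8, -2, 0) → (-9, 1, 0); (-17, 1, -20) → (-18, 4, -20)

image vertices: (-9, 1, 0), (-18, 4, -20)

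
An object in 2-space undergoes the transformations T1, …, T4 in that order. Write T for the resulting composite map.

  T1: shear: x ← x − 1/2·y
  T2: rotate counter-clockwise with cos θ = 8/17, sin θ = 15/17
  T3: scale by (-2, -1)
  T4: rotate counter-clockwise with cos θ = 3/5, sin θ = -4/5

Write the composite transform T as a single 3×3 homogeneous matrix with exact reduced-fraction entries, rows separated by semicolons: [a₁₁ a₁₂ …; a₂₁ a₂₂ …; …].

T = [-108/85 112/85 0; 19/85 -307/170 0; 0 0 1]

T1 = [1 -1/2 0; 0 1 0; 0 0 1]
T2·T1 = [8/17 -19/17 0; 15/17 1/34 0; 0 0 1]
T3·…·T1 = [-16/17 38/17 0; -15/17 -1/34 0; 0 0 1]
T4·…·T1 = [-108/85 112/85 0; 19/85 -307/170 0; 0 0 1]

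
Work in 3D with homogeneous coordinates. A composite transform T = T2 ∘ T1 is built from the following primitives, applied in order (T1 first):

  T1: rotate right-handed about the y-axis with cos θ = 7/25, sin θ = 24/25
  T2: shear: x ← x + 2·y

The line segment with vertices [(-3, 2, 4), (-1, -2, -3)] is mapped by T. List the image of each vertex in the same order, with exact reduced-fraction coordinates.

T1 rotate right-handed about the y-axis with cos θ = 7/25, sin θ = 24/25: (-3, 2, 4) → (3, 2, 4); (-1, -2, -3) → (-79/25, -2, 3/25)
T2 shear: x ← x + 2·y: (3, 2, 4) → (7, 2, 4); (-79/25, -2, 3/25) → (-179/25, -2, 3/25)

image vertices: (7, 2, 4), (-179/25, -2, 3/25)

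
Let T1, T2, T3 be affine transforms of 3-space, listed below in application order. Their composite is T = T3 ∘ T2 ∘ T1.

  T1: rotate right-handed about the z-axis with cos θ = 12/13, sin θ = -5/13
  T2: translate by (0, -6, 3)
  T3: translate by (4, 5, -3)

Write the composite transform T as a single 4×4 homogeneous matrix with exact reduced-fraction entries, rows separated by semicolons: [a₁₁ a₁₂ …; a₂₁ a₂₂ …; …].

T = [12/13 5/13 0 4; -5/13 12/13 0 -1; 0 0 1 0; 0 0 0 1]

T1 = [12/13 5/13 0 0; -5/13 12/13 0 0; 0 0 1 0; 0 0 0 1]
T2·T1 = [12/13 5/13 0 0; -5/13 12/13 0 -6; 0 0 1 3; 0 0 0 1]
T3·…·T1 = [12/13 5/13 0 4; -5/13 12/13 0 -1; 0 0 1 0; 0 0 0 1]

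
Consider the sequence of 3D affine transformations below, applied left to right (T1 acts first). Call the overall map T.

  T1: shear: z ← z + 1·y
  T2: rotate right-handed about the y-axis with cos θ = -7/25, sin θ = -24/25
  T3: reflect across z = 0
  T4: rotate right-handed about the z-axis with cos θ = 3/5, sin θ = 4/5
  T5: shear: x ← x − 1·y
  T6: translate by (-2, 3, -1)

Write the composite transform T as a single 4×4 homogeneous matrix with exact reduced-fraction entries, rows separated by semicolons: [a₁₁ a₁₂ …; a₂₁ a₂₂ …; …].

T1 = [1 0 0 0; 0 1 0 0; 0 1 1 0; 0 0 0 1]
T2·T1 = [-7/25 -24/25 -24/25 0; 0 1 0 0; 24/25 -7/25 -7/25 0; 0 0 0 1]
T3·…·T1 = [-7/25 -24/25 -24/25 0; 0 1 0 0; -24/25 7/25 7/25 0; 0 0 0 1]
T4·…·T1 = [-21/125 -172/125 -72/125 0; -28/125 -21/125 -96/125 0; -24/25 7/25 7/25 0; 0 0 0 1]
T5·…·T1 = [7/125 -151/125 24/125 0; -28/125 -21/125 -96/125 0; -24/25 7/25 7/25 0; 0 0 0 1]
T6·…·T1 = [7/125 -151/125 24/125 -2; -28/125 -21/125 -96/125 3; -24/25 7/25 7/25 -1; 0 0 0 1]

T = [7/125 -151/125 24/125 -2; -28/125 -21/125 -96/125 3; -24/25 7/25 7/25 -1; 0 0 0 1]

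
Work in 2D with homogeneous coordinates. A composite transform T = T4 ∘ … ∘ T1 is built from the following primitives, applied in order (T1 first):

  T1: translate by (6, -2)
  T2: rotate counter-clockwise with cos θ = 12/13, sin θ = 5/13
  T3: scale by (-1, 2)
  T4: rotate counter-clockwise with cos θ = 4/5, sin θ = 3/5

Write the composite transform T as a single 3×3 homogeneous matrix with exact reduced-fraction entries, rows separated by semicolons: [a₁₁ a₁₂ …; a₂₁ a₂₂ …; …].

T = [-6/5 -4/5 -28/5; 4/65 111/65 -198/65; 0 0 1]

T1 = [1 0 6; 0 1 -2; 0 0 1]
T2·T1 = [12/13 -5/13 82/13; 5/13 12/13 6/13; 0 0 1]
T3·…·T1 = [-12/13 5/13 -82/13; 10/13 24/13 12/13; 0 0 1]
T4·…·T1 = [-6/5 -4/5 -28/5; 4/65 111/65 -198/65; 0 0 1]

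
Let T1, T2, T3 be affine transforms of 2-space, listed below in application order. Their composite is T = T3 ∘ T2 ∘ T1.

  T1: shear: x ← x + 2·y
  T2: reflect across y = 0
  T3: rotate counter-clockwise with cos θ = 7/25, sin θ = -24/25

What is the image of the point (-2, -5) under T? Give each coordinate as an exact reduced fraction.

T(p) = (36/25, 323/25)

T1 shear: x ← x + 2·y: (-2, -5) → (-12, -5)
T2 reflect across y = 0: (-12, -5) → (-12, 5)
T3 rotate counter-clockwise with cos θ = 7/25, sin θ = -24/25: (-12, 5) → (36/25, 323/25)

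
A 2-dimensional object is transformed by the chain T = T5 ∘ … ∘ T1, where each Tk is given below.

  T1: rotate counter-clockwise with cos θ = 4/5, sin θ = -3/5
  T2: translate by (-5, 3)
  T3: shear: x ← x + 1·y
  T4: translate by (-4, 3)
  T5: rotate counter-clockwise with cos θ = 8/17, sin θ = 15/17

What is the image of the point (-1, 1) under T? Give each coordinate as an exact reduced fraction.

T1 rotate counter-clockwise with cos θ = 4/5, sin θ = -3/5: (-1, 1) → (-1/5, 7/5)
T2 translate by (-5, 3): (-1/5, 7/5) → (-26/5, 22/5)
T3 shear: x ← x + 1·y: (-26/5, 22/5) → (-4/5, 22/5)
T4 translate by (-4, 3): (-4/5, 22/5) → (-24/5, 37/5)
T5 rotate counter-clockwise with cos θ = 8/17, sin θ = 15/17: (-24/5, 37/5) → (-747/85, -64/85)

T(p) = (-747/85, -64/85)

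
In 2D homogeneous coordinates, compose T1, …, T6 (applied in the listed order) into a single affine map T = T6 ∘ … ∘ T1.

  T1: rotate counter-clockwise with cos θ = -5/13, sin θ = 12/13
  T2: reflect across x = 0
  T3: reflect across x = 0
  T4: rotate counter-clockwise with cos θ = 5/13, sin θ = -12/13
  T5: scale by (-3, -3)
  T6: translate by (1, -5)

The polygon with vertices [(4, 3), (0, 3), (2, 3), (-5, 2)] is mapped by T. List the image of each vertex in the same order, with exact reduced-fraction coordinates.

T1 rotate counter-clockwise with cos θ = -5/13, sin θ = 12/13: (4, 3) → (-56/13, 33/13); (0, 3) → (-36/13, -15/13); (2, 3) → (-46/13, 9/13); (-5, 2) → (1/13, -70/13)
T2 reflect across x = 0: (-56/13, 33/13) → (56/13, 33/13); (-36/13, -15/13) → (36/13, -15/13); (-46/13, 9/13) → (46/13, 9/13); (1/13, -70/13) → (-1/13, -70/13)
T3 reflect across x = 0: (56/13, 33/13) → (-56/13, 33/13); (36/13, -15/13) → (-36/13, -15/13); (46/13, 9/13) → (-46/13, 9/13); (-1/13, -70/13) → (1/13, -70/13)
T4 rotate counter-clockwise with cos θ = 5/13, sin θ = -12/13: (-56/13, 33/13) → (116/169, 837/169); (-36/13, -15/13) → (-360/169, 357/169); (-46/13, 9/13) → (-122/169, 597/169); (1/13, -70/13) → (-835/169, -362/169)
T5 scale by (-3, -3): (116/169, 837/169) → (-348/169, -2511/169); (-360/169, 357/169) → (1080/169, -1071/169); (-122/169, 597/169) → (366/169, -1791/169); (-835/169, -362/169) → (2505/169, 1086/169)
T6 translate by (1, -5): (-348/169, -2511/169) → (-179/169, -3356/169); (1080/169, -1071/169) → (1249/169, -1916/169); (366/169, -1791/169) → (535/169, -2636/169); (2505/169, 1086/169) → (2674/169, 241/169)

image vertices: (-179/169, -3356/169), (1249/169, -1916/169), (535/169, -2636/169), (2674/169, 241/169)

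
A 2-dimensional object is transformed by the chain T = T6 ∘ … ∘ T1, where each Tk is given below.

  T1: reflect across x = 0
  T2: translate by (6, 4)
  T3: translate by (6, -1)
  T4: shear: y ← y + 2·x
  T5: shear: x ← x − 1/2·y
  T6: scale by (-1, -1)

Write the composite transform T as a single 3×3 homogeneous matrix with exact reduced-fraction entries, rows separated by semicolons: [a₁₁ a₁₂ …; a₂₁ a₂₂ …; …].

T1 = [-1 0 0; 0 1 0; 0 0 1]
T2·T1 = [-1 0 6; 0 1 4; 0 0 1]
T3·…·T1 = [-1 0 12; 0 1 3; 0 0 1]
T4·…·T1 = [-1 0 12; -2 1 27; 0 0 1]
T5·…·T1 = [0 -1/2 -3/2; -2 1 27; 0 0 1]
T6·…·T1 = [0 1/2 3/2; 2 -1 -27; 0 0 1]

T = [0 1/2 3/2; 2 -1 -27; 0 0 1]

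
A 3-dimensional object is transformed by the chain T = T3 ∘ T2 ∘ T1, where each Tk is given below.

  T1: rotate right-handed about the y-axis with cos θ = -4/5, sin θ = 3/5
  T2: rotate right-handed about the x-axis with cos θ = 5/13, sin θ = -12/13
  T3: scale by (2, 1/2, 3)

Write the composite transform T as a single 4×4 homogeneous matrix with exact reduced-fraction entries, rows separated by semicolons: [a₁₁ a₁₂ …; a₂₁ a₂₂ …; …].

T1 = [-4/5 0 3/5 0; 0 1 0 0; -3/5 0 -4/5 0; 0 0 0 1]
T2·T1 = [-4/5 0 3/5 0; -36/65 5/13 -48/65 0; -3/13 -12/13 -4/13 0; 0 0 0 1]
T3·…·T1 = [-8/5 0 6/5 0; -18/65 5/26 -24/65 0; -9/13 -36/13 -12/13 0; 0 0 0 1]

T = [-8/5 0 6/5 0; -18/65 5/26 -24/65 0; -9/13 -36/13 -12/13 0; 0 0 0 1]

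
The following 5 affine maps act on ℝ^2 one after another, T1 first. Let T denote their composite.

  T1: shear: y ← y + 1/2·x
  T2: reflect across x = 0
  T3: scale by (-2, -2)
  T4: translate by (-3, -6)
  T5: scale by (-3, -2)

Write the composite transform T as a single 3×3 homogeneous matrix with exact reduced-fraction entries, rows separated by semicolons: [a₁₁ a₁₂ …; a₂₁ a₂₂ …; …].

T1 = [1 0 0; 1/2 1 0; 0 0 1]
T2·T1 = [-1 0 0; 1/2 1 0; 0 0 1]
T3·…·T1 = [2 0 0; -1 -2 0; 0 0 1]
T4·…·T1 = [2 0 -3; -1 -2 -6; 0 0 1]
T5·…·T1 = [-6 0 9; 2 4 12; 0 0 1]

T = [-6 0 9; 2 4 12; 0 0 1]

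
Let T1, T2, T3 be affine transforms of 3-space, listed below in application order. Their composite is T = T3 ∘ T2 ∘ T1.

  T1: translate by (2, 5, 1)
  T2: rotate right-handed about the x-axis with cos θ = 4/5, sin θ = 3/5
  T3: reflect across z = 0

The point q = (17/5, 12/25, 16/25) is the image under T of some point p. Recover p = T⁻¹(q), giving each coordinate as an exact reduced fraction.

T1 = [1 0 0 2; 0 1 0 5; 0 0 1 1; 0 0 0 1]
T2·T1 = [1 0 0 2; 0 4/5 -3/5 17/5; 0 3/5 4/5 19/5; 0 0 0 1]
T3·…·T1 = [1 0 0 2; 0 4/5 -3/5 17/5; 0 -3/5 -4/5 -19/5; 0 0 0 1]
det M = -1; M⁻¹ = [1 0 0 -2; 0 4/5 -3/5 -5; 0 -3/5 -4/5 -1; 0 0 0 1]
M⁻¹ · (17/5, 12/25, 16/25)ᵀ = (7/5, -5, -9/5)ᵀ

p = (7/5, -5, -9/5)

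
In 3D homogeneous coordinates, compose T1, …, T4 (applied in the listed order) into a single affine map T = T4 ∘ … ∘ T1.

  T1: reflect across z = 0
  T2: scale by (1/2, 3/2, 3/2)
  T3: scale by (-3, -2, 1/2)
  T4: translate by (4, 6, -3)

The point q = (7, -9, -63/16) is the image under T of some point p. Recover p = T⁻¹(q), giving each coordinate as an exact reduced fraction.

T1 = [1 0 0 0; 0 1 0 0; 0 0 -1 0; 0 0 0 1]
T2·T1 = [1/2 0 0 0; 0 3/2 0 0; 0 0 -3/2 0; 0 0 0 1]
T3·…·T1 = [-3/2 0 0 0; 0 -3 0 0; 0 0 -3/4 0; 0 0 0 1]
T4·…·T1 = [-3/2 0 0 4; 0 -3 0 6; 0 0 -3/4 -3; 0 0 0 1]
det M = -27/8; M⁻¹ = [-2/3 0 0 8/3; 0 -1/3 0 2; 0 0 -4/3 -4; 0 0 0 1]
M⁻¹ · (7, -9, -63/16)ᵀ = (-2, 5, 5/4)ᵀ

p = (-2, 5, 5/4)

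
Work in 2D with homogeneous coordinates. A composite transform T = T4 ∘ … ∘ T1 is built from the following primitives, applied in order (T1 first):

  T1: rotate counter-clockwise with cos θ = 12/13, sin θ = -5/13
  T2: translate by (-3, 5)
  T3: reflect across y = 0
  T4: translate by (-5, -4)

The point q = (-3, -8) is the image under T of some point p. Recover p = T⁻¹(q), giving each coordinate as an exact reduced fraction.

p = (5, 1)

T1 = [12/13 5/13 0; -5/13 12/13 0; 0 0 1]
T2·T1 = [12/13 5/13 -3; -5/13 12/13 5; 0 0 1]
T3·…·T1 = [12/13 5/13 -3; 5/13 -12/13 -5; 0 0 1]
T4·…·T1 = [12/13 5/13 -8; 5/13 -12/13 -9; 0 0 1]
det M = -1; M⁻¹ = [12/13 5/13 141/13; 5/13 -12/13 -68/13; 0 0 1]
M⁻¹ · (-3, -8)ᵀ = (5, 1)ᵀ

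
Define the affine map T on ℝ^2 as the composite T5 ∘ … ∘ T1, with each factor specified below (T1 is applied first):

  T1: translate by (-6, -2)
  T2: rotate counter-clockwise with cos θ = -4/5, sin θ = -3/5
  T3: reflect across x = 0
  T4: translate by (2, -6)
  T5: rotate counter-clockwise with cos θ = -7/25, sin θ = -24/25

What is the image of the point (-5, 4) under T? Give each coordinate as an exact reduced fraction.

T1 translate by (-6, -2): (-5, 4) → (-11, 2)
T2 rotate counter-clockwise with cos θ = -4/5, sin θ = -3/5: (-11, 2) → (10, 5)
T3 reflect across x = 0: (10, 5) → (-10, 5)
T4 translate by (2, -6): (-10, 5) → (-8, -1)
T5 rotate counter-clockwise with cos θ = -7/25, sin θ = -24/25: (-8, -1) → (32/25, 199/25)

T(p) = (32/25, 199/25)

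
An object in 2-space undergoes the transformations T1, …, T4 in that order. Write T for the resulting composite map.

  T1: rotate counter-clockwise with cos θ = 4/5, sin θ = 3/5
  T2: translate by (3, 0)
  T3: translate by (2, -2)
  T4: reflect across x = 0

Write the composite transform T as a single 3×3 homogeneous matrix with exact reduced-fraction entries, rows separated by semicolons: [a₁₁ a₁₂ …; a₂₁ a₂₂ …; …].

T1 = [4/5 -3/5 0; 3/5 4/5 0; 0 0 1]
T2·T1 = [4/5 -3/5 3; 3/5 4/5 0; 0 0 1]
T3·…·T1 = [4/5 -3/5 5; 3/5 4/5 -2; 0 0 1]
T4·…·T1 = [-4/5 3/5 -5; 3/5 4/5 -2; 0 0 1]

T = [-4/5 3/5 -5; 3/5 4/5 -2; 0 0 1]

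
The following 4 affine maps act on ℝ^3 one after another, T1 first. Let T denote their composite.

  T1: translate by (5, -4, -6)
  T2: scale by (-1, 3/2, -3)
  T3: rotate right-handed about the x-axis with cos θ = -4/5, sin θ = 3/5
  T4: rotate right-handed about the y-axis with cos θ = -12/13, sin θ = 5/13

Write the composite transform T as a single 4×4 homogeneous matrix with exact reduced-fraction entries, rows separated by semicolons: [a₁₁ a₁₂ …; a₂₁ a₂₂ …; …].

T1 = [1 0 0 5; 0 1 0 -4; 0 0 1 -6; 0 0 0 1]
T2·T1 = [-1 0 0 -5; 0 3/2 0 -6; 0 0 -3 18; 0 0 0 1]
T3·…·T1 = [-1 0 0 -5; 0 -6/5 9/5 -6; 0 9/10 12/5 -18; 0 0 0 1]
T4·…·T1 = [12/13 9/26 12/13 -30/13; 0 -6/5 9/5 -6; 5/13 -54/65 -144/65 241/13; 0 0 0 1]

T = [12/13 9/26 12/13 -30/13; 0 -6/5 9/5 -6; 5/13 -54/65 -144/65 241/13; 0 0 0 1]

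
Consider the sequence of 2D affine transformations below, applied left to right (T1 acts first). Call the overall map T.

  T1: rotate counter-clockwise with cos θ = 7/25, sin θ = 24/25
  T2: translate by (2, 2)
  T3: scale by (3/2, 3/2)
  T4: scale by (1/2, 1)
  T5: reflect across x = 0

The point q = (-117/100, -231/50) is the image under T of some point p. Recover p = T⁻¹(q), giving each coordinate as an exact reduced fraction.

T1 = [7/25 -24/25 0; 24/25 7/25 0; 0 0 1]
T2·T1 = [7/25 -24/25 2; 24/25 7/25 2; 0 0 1]
T3·…·T1 = [21/50 -36/25 3; 36/25 21/50 3; 0 0 1]
T4·…·T1 = [21/100 -18/25 3/2; 36/25 21/50 3; 0 0 1]
T5·…·T1 = [-21/100 18/25 -3/2; 36/25 21/50 3; 0 0 1]
det M = -9/8; M⁻¹ = [-28/75 16/25 -62/25; 32/25 14/75 34/25; 0 0 1]
M⁻¹ · (-117/100, -231/50)ᵀ = (-5, -1)ᵀ

p = (-5, -1)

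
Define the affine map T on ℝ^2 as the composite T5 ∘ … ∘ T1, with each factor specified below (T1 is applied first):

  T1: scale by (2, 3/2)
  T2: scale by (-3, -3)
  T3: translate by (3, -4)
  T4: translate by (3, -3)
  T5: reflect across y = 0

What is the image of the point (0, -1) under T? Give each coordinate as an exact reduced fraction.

T(p) = (6, 5/2)

T1 scale by (2, 3/2): (0, -1) → (0, -3/2)
T2 scale by (-3, -3): (0, -3/2) → (0, 9/2)
T3 translate by (3, -4): (0, 9/2) → (3, 1/2)
T4 translate by (3, -3): (3, 1/2) → (6, -5/2)
T5 reflect across y = 0: (6, -5/2) → (6, 5/2)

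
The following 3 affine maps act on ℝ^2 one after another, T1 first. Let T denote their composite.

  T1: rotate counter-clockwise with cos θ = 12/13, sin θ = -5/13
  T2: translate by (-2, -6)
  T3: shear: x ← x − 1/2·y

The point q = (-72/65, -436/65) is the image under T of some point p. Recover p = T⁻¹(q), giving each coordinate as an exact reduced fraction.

p = (-2, -8/5)

T1 = [12/13 5/13 0; -5/13 12/13 0; 0 0 1]
T2·T1 = [12/13 5/13 -2; -5/13 12/13 -6; 0 0 1]
T3·…·T1 = [29/26 -1/13 1; -5/13 12/13 -6; 0 0 1]
det M = 1; M⁻¹ = [12/13 1/13 -6/13; 5/13 29/26 82/13; 0 0 1]
M⁻¹ · (-72/65, -436/65)ᵀ = (-2, -8/5)ᵀ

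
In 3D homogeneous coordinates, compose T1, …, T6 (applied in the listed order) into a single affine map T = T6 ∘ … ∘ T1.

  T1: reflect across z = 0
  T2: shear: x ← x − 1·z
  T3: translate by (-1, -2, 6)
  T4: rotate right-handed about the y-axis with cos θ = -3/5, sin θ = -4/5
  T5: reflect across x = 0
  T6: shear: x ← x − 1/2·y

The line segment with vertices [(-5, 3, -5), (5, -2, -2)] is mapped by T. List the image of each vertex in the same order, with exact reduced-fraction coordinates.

image vertices: (17/10, 1, -77/5), (48/5, -4, -16/5)

T1 reflect across z = 0: (-5, 3, -5) → (-5, 3, 5); (5, -2, -2) → (5, -2, 2)
T2 shear: x ← x − 1·z: (-5, 3, 5) → (-10, 3, 5); (5, -2, 2) → (3, -2, 2)
T3 translate by (-1, -2, 6): (-10, 3, 5) → (-11, 1, 11); (3, -2, 2) → (2, -4, 8)
T4 rotate right-handed about the y-axis with cos θ = -3/5, sin θ = -4/5: (-11, 1, 11) → (-11/5, 1, -77/5); (2, -4, 8) → (-38/5, -4, -16/5)
T5 reflect across x = 0: (-11/5, 1, -77/5) → (11/5, 1, -77/5); (-38/5, -4, -16/5) → (38/5, -4, -16/5)
T6 shear: x ← x − 1/2·y: (11/5, 1, -77/5) → (17/10, 1, -77/5); (38/5, -4, -16/5) → (48/5, -4, -16/5)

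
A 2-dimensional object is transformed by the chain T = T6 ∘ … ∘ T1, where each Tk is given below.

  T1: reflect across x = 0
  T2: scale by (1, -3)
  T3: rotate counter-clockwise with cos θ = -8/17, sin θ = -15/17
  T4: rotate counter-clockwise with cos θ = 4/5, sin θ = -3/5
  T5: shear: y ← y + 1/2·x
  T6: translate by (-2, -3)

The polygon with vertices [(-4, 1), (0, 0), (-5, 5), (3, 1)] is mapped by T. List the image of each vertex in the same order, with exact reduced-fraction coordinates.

image vertices: (-586/85, -376/85), (-2, -3), (-219/17, 103/34), (-47/85, 291/170)

T1 reflect across x = 0: (-4, 1) → (4, 1); (0, 0) → (0, 0); (-5, 5) → (5, 5); (3, 1) → (-3, 1)
T2 scale by (1, -3): (4, 1) → (4, -3); (0, 0) → (0, 0); (5, 5) → (5, -15); (-3, 1) → (-3, -3)
T3 rotate counter-clockwise with cos θ = -8/17, sin θ = -15/17: (4, -3) → (-77/17, -36/17); (0, 0) → (0, 0); (5, -15) → (-265/17, 45/17); (-3, -3) → (-21/17, 69/17)
T4 rotate counter-clockwise with cos θ = 4/5, sin θ = -3/5: (-77/17, -36/17) → (-416/85, 87/85); (0, 0) → (0, 0); (-265/17, 45/17) → (-185/17, 195/17); (-21/17, 69/17) → (123/85, 339/85)
T5 shear: y ← y + 1/2·x: (-416/85, 87/85) → (-416/85, -121/85); (0, 0) → (0, 0); (-185/17, 195/17) → (-185/17, 205/34); (123/85, 339/85) → (123/85, 801/170)
T6 translate by (-2, -3): (-416/85, -121/85) → (-586/85, -376/85); (0, 0) → (-2, -3); (-185/17, 205/34) → (-219/17, 103/34); (123/85, 801/170) → (-47/85, 291/170)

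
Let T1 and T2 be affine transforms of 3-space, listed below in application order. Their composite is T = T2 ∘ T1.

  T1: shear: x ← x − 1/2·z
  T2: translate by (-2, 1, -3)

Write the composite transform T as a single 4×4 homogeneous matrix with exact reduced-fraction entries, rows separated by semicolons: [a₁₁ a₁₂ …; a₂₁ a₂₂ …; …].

T1 = [1 0 -1/2 0; 0 1 0 0; 0 0 1 0; 0 0 0 1]
T2·T1 = [1 0 -1/2 -2; 0 1 0 1; 0 0 1 -3; 0 0 0 1]

T = [1 0 -1/2 -2; 0 1 0 1; 0 0 1 -3; 0 0 0 1]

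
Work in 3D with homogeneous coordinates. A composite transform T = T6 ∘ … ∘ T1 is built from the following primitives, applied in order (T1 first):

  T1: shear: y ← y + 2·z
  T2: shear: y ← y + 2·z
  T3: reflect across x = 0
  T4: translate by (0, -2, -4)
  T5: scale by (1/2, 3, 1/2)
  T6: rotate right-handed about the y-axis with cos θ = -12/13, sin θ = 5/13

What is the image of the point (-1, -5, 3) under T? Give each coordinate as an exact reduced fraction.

T1 shear: y ← y + 2·z: (-1, -5, 3) → (-1, 1, 3)
T2 shear: y ← y + 2·z: (-1, 1, 3) → (-1, 7, 3)
T3 reflect across x = 0: (-1, 7, 3) → (1, 7, 3)
T4 translate by (0, -2, -4): (1, 7, 3) → (1, 5, -1)
T5 scale by (1/2, 3, 1/2): (1, 5, -1) → (1/2, 15, -1/2)
T6 rotate right-handed about the y-axis with cos θ = -12/13, sin θ = 5/13: (1/2, 15, -1/2) → (-17/26, 15, 7/26)

T(p) = (-17/26, 15, 7/26)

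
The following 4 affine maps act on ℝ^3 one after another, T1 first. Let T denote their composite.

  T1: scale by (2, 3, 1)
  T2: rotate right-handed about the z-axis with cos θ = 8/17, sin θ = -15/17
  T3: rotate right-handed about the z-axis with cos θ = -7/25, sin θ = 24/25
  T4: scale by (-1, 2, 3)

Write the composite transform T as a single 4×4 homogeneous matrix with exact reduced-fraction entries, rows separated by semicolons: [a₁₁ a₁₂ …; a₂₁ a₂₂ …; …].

T = [-608/425 891/425 0 0; 1188/425 1824/425 0 0; 0 0 3 0; 0 0 0 1]

T1 = [2 0 0 0; 0 3 0 0; 0 0 1 0; 0 0 0 1]
T2·T1 = [16/17 45/17 0 0; -30/17 24/17 0 0; 0 0 1 0; 0 0 0 1]
T3·…·T1 = [608/425 -891/425 0 0; 594/425 912/425 0 0; 0 0 1 0; 0 0 0 1]
T4·…·T1 = [-608/425 891/425 0 0; 1188/425 1824/425 0 0; 0 0 3 0; 0 0 0 1]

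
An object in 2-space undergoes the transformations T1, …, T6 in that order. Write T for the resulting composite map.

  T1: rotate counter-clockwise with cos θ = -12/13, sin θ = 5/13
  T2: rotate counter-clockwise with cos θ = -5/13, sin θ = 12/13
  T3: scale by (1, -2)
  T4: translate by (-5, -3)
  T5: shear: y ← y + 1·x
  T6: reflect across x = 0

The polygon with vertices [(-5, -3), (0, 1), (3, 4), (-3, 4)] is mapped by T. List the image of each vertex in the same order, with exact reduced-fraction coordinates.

image vertices: (8, -21), (4, -7), (1, 2), (1, -10)

T1 rotate counter-clockwise with cos θ = -12/13, sin θ = 5/13: (-5, -3) → (75/13, 11/13); (0, 1) → (-5/13, -12/13); (3, 4) → (-56/13, -33/13); (-3, 4) → (16/13, -63/13)
T2 rotate counter-clockwise with cos θ = -5/13, sin θ = 12/13: (75/13, 11/13) → (-3, 5); (-5/13, -12/13) → (1, 0); (-56/13, -33/13) → (4, -3); (16/13, -63/13) → (4, 3)
T3 scale by (1, -2): (-3, 5) → (-3, -10); (1, 0) → (1, 0); (4, -3) → (4, 6); (4, 3) → (4, -6)
T4 translate by (-5, -3): (-3, -10) → (-8, -13); (1, 0) → (-4, -3); (4, 6) → (-1, 3); (4, -6) → (-1, -9)
T5 shear: y ← y + 1·x: (-8, -13) → (-8, -21); (-4, -3) → (-4, -7); (-1, 3) → (-1, 2); (-1, -9) → (-1, -10)
T6 reflect across x = 0: (-8, -21) → (8, -21); (-4, -7) → (4, -7); (-1, 2) → (1, 2); (-1, -10) → (1, -10)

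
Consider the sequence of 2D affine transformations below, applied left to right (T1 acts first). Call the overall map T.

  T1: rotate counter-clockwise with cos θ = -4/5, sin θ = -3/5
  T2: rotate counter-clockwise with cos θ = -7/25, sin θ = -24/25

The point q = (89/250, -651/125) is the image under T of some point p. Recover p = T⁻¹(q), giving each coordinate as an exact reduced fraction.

p = (-5, 3/2)

T1 = [-4/5 3/5 0; -3/5 -4/5 0; 0 0 1]
T2·T1 = [-44/125 -117/125 0; 117/125 -44/125 0; 0 0 1]
det M = 1; M⁻¹ = [-44/125 117/125 0; -117/125 -44/125 0; 0 0 1]
M⁻¹ · (89/250, -651/125)ᵀ = (-5, 3/2)ᵀ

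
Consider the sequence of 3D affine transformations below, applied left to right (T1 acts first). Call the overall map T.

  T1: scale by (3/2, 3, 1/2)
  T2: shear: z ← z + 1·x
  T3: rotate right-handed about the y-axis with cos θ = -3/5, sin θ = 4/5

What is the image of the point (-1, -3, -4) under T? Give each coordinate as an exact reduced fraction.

T1 scale by (3/2, 3, 1/2): (-1, -3, -4) → (-3/2, -9, -2)
T2 shear: z ← z + 1·x: (-3/2, -9, -2) → (-3/2, -9, -7/2)
T3 rotate right-handed about the y-axis with cos θ = -3/5, sin θ = 4/5: (-3/2, -9, -7/2) → (-19/10, -9, 33/10)

T(p) = (-19/10, -9, 33/10)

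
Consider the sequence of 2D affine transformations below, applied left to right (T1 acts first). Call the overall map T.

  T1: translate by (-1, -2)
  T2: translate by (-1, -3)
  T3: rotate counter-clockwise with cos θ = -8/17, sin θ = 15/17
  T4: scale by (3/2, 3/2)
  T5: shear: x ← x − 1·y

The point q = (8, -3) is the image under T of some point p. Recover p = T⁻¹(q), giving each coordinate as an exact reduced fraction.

T1 = [1 0 -1; 0 1 -2; 0 0 1]
T2·T1 = [1 0 -2; 0 1 -5; 0 0 1]
T3·…·T1 = [-8/17 -15/17 91/17; 15/17 -8/17 10/17; 0 0 1]
T4·…·T1 = [-12/17 -45/34 273/34; 45/34 -12/17 15/17; 0 0 1]
T5·…·T1 = [-69/34 -21/34 243/34; 45/34 -12/17 15/17; 0 0 1]
det M = 9/4; M⁻¹ = [-16/51 14/51 2; -10/17 -46/51 5; 0 0 1]
M⁻¹ · (8, -3)ᵀ = (-4/3, 3)ᵀ

p = (-4/3, 3)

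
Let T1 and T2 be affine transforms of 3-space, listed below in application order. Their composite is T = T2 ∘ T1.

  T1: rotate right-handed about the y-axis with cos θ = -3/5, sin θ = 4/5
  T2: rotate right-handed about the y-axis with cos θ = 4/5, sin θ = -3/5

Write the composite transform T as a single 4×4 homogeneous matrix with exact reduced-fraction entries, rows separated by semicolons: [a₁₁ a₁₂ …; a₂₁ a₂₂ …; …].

T1 = [-3/5 0 4/5 0; 0 1 0 0; -4/5 0 -3/5 0; 0 0 0 1]
T2·T1 = [0 0 1 0; 0 1 0 0; -1 0 0 0; 0 0 0 1]

T = [0 0 1 0; 0 1 0 0; -1 0 0 0; 0 0 0 1]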